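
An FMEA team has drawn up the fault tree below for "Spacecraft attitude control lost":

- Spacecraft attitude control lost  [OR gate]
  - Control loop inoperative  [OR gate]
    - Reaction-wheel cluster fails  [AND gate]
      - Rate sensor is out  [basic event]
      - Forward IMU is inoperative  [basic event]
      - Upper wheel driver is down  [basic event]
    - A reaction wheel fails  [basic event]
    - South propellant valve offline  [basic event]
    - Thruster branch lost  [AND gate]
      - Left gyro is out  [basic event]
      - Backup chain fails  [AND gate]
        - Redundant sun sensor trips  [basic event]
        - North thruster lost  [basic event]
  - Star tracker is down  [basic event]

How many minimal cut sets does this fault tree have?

Reaction-wheel cluster fails [AND]: one cut set from each child combined → 1 × 1 × 1 = 1 cut set(s).
Backup chain fails [AND]: one cut set from each child combined → 1 × 1 = 1 cut set(s).
Thruster branch lost [AND]: one cut set from each child combined → 1 × 1 = 1 cut set(s).
Control loop inoperative [OR]: union of children's cut sets → 4 cut set(s).
Spacecraft attitude control lost [OR]: union of children's cut sets → 5 cut set(s).
Minimal cut sets: {Forward IMU is inoperative, Rate sensor is out, Upper wheel driver is down}; {A reaction wheel fails}; {South propellant valve offline}; {Left gyro is out, North thruster lost, Redundant sun sensor trips}; {Star tracker is down}.

5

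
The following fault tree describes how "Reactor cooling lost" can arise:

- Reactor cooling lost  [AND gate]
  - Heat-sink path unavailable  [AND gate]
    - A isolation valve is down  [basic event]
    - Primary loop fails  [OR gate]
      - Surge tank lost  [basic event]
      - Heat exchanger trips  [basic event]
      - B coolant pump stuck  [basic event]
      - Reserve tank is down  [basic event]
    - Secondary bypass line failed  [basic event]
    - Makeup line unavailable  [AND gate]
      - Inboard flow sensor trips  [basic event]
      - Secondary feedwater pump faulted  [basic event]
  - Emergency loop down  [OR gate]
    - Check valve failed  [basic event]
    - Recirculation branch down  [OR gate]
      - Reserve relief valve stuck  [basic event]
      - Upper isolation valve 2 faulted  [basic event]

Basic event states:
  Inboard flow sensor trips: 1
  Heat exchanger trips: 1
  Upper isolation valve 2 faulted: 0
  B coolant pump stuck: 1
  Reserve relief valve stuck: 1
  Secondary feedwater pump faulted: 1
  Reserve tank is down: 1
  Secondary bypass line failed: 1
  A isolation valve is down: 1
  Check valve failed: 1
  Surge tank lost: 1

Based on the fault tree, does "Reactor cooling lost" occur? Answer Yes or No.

Primary loop fails [OR]: Surge tank lost=occurs, Heat exchanger trips=occurs, B coolant pump stuck=occurs, Reserve tank is down=occurs → at least one input occurs → occurs.
Makeup line unavailable [AND]: Inboard flow sensor trips=occurs, Secondary feedwater pump faulted=occurs → all inputs occur → occurs.
Heat-sink path unavailable [AND]: A isolation valve is down=occurs, Primary loop fails=occurs, Secondary bypass line failed=occurs, Makeup line unavailable=occurs → all inputs occur → occurs.
Recirculation branch down [OR]: Reserve relief valve stuck=occurs, Upper isolation valve 2 faulted=not → at least one input occurs → occurs.
Emergency loop down [OR]: Check valve failed=occurs, Recirculation branch down=occurs → at least one input occurs → occurs.
Reactor cooling lost [AND]: Heat-sink path unavailable=occurs, Emergency loop down=occurs → all inputs occur → occurs.

Yes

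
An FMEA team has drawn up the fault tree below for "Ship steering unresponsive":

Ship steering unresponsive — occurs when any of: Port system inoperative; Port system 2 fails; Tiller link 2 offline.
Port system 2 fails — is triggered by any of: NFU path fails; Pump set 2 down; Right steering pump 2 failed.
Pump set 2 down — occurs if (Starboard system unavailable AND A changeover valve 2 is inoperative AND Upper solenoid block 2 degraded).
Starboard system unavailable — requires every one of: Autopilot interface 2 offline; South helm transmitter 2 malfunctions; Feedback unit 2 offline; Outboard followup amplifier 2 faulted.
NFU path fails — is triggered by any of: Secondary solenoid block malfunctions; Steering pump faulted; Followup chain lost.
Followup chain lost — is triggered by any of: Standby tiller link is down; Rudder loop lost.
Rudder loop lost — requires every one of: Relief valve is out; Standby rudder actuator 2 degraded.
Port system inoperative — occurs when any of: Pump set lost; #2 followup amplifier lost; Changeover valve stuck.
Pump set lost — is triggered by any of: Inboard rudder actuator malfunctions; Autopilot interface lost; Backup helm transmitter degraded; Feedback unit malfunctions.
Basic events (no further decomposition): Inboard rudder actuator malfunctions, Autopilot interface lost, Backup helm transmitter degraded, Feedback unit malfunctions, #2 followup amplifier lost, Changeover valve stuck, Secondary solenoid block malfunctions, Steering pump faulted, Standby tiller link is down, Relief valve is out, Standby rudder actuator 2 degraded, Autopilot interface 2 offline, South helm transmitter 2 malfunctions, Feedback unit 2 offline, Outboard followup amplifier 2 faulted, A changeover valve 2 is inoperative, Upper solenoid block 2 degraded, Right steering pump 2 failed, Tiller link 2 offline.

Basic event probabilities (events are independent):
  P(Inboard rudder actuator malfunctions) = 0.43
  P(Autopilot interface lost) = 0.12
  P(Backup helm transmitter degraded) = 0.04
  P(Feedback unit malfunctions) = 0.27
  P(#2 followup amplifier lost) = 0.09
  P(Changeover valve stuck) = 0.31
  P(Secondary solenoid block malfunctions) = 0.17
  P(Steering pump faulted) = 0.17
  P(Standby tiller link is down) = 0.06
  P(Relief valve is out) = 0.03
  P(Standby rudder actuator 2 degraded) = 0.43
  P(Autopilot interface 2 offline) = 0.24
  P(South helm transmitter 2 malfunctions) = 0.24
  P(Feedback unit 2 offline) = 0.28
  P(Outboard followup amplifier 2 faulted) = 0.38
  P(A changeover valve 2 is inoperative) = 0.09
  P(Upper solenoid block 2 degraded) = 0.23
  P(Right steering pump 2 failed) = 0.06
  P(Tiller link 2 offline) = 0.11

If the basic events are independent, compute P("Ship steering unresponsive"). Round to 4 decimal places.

P(Pump set lost) [OR] = 1 − (1−0.43) × (1−0.12) × (1−0.04) × (1−0.27) = 0.648479
P(Port system inoperative) [OR] = 1 − (1−0.648479) × (1−0.09) × (1−0.31) = 0.779280
P(Rudder loop lost) [AND] = 0.03 × 0.43 = 0.012900
P(Followup chain lost) [OR] = 1 − (1−0.06) × (1−0.012900) = 0.072126
P(NFU path fails) [OR] = 1 − (1−0.17) × (1−0.17) × (1−0.072126) = 0.360788
P(Starboard system unavailable) [AND] = 0.24 × 0.24 × 0.28 × 0.38 = 0.006129
P(Pump set 2 down) [AND] = 0.006129 × 0.09 × 0.23 = 0.000127
P(Port system 2 fails) [OR] = 1 − (1−0.360788) × (1−0.000127) × (1−0.06) = 0.399217
P(Ship steering unresponsive) [OR] = 1 − (1−0.779280) × (1−0.399217) × (1−0.11) = 0.881982
Rounded to 4 decimal places: P(Ship steering unresponsive) ≈ 0.8820.

0.8820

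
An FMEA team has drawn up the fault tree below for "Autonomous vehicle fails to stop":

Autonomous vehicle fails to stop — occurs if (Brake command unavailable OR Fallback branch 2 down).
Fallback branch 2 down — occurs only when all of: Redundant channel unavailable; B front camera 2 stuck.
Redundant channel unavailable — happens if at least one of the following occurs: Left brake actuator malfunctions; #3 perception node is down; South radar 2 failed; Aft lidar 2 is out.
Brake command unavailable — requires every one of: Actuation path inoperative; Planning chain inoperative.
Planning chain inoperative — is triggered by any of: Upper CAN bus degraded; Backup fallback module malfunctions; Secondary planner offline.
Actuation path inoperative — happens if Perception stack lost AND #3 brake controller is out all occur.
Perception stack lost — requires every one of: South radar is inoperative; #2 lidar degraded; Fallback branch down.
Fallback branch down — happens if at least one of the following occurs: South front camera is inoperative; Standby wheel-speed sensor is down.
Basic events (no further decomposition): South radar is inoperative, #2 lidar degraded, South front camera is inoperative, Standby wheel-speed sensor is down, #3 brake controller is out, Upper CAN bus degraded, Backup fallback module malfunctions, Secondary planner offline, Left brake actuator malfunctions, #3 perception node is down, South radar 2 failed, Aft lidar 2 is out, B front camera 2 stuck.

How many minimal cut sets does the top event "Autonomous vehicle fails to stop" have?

10

Fallback branch down [OR]: union of children's cut sets → 2 cut set(s).
Perception stack lost [AND]: one cut set from each child combined → 1 × 1 × 2 = 2 cut set(s).
Actuation path inoperative [AND]: one cut set from each child combined → 2 × 1 = 2 cut set(s).
Planning chain inoperative [OR]: union of children's cut sets → 3 cut set(s).
Brake command unavailable [AND]: one cut set from each child combined → 2 × 3 = 6 cut set(s).
Redundant channel unavailable [OR]: union of children's cut sets → 4 cut set(s).
Fallback branch 2 down [AND]: one cut set from each child combined → 4 × 1 = 4 cut set(s).
Autonomous vehicle fails to stop [OR]: union of children's cut sets → 10 cut set(s).
Minimal cut sets: {#2 lidar degraded, #3 brake controller is out, South front camera is inoperative, South radar is inoperative, Upper CAN bus degraded}; {#2 lidar degraded, #3 brake controller is out, Backup fallback module malfunctions, South front camera is inoperative, South radar is inoperative}; {#2 lidar degraded, #3 brake controller is out, Secondary planner offline, South front camera is inoperative, South radar is inoperative}; {#2 lidar degraded, #3 brake controller is out, South radar is inoperative, Standby wheel-speed sensor is down, Upper CAN bus degraded}; {#2 lidar degraded, #3 brake controller is out, Backup fallback module malfunctions, South radar is inoperative, Standby wheel-speed sensor is down}; {#2 lidar degraded, #3 brake controller is out, Secondary planner offline, South radar is inoperative, Standby wheel-speed sensor is down}; {B front camera 2 stuck, Left brake actuator malfunctions}; {#3 perception node is down, B front camera 2 stuck}; {B front camera 2 stuck, South radar 2 failed}; {Aft lidar 2 is out, B front camera 2 stuck}.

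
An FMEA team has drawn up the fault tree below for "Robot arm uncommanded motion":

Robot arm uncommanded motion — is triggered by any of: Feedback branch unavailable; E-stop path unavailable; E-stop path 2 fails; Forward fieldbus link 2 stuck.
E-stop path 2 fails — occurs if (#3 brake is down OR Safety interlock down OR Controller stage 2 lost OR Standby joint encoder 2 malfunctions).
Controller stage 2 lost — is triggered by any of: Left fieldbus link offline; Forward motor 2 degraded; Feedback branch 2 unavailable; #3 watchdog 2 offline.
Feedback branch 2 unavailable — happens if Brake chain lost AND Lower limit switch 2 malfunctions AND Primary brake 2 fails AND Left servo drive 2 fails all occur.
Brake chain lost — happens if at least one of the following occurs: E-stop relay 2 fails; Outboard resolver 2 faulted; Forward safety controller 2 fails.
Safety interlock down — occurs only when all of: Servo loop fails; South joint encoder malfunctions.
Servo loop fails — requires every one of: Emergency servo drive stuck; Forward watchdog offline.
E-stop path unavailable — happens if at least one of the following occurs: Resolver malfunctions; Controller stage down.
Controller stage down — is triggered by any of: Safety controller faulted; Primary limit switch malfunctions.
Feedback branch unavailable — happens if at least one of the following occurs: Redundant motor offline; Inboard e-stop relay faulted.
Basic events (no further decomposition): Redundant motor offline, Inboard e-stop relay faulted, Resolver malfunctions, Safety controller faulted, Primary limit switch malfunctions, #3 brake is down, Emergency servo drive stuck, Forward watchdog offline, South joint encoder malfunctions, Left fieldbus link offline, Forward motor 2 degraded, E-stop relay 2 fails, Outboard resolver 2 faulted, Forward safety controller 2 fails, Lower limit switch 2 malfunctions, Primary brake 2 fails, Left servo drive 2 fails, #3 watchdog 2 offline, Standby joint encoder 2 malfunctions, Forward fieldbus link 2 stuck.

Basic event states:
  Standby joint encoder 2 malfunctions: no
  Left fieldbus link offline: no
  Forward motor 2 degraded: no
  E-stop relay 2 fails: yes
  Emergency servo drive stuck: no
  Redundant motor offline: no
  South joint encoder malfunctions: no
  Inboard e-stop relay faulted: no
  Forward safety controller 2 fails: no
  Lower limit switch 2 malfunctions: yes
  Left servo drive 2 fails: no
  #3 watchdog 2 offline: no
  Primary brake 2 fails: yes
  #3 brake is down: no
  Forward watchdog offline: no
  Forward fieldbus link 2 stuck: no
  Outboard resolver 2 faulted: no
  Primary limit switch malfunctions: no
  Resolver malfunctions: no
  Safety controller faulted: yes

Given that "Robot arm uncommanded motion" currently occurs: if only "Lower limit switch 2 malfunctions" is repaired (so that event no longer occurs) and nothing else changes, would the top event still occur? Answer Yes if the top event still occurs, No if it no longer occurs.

Yes

Counterfactual: set "Lower limit switch 2 malfunctions" to not occurred.
Feedback branch unavailable [OR]: Redundant motor offline=not, Inboard e-stop relay faulted=not → no input occurs → does not occur.
Controller stage down [OR]: Safety controller faulted=occurs, Primary limit switch malfunctions=not → at least one input occurs → occurs.
E-stop path unavailable [OR]: Resolver malfunctions=not, Controller stage down=occurs → at least one input occurs → occurs.
Servo loop fails [AND]: Emergency servo drive stuck=not, Forward watchdog offline=not → not all inputs occur → does not occur.
Safety interlock down [AND]: Servo loop fails=not, South joint encoder malfunctions=not → not all inputs occur → does not occur.
Brake chain lost [OR]: E-stop relay 2 fails=occurs, Outboard resolver 2 faulted=not, Forward safety controller 2 fails=not → at least one input occurs → occurs.
Feedback branch 2 unavailable [AND]: Brake chain lost=occurs, Lower limit switch 2 malfunctions=not, Primary brake 2 fails=occurs, Left servo drive 2 fails=not → not all inputs occur → does not occur.
Controller stage 2 lost [OR]: Left fieldbus link offline=not, Forward motor 2 degraded=not, Feedback branch 2 unavailable=not, #3 watchdog 2 offline=not → no input occurs → does not occur.
E-stop path 2 fails [OR]: #3 brake is down=not, Safety interlock down=not, Controller stage 2 lost=not, Standby joint encoder 2 malfunctions=not → no input occurs → does not occur.
Robot arm uncommanded motion [OR]: Feedback branch unavailable=not, E-stop path unavailable=occurs, E-stop path 2 fails=not, Forward fieldbus link 2 stuck=not → at least one input occurs → occurs.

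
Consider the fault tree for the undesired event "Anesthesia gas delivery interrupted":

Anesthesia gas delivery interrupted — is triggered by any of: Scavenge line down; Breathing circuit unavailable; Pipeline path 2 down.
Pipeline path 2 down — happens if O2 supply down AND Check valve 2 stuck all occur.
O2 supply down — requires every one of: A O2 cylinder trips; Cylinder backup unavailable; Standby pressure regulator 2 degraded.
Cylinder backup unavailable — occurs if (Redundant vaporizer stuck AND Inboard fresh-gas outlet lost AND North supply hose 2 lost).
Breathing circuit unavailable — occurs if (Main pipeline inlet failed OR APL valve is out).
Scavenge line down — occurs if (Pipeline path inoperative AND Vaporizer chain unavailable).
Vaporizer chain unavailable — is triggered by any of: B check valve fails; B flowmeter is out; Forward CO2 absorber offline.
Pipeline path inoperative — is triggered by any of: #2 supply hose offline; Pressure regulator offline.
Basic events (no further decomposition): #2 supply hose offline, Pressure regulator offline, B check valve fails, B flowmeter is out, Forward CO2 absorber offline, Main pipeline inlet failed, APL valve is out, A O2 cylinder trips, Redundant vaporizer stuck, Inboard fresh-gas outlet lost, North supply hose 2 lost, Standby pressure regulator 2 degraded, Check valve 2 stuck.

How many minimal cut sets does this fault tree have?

9

Pipeline path inoperative [OR]: union of children's cut sets → 2 cut set(s).
Vaporizer chain unavailable [OR]: union of children's cut sets → 3 cut set(s).
Scavenge line down [AND]: one cut set from each child combined → 2 × 3 = 6 cut set(s).
Breathing circuit unavailable [OR]: union of children's cut sets → 2 cut set(s).
Cylinder backup unavailable [AND]: one cut set from each child combined → 1 × 1 × 1 = 1 cut set(s).
O2 supply down [AND]: one cut set from each child combined → 1 × 1 × 1 = 1 cut set(s).
Pipeline path 2 down [AND]: one cut set from each child combined → 1 × 1 = 1 cut set(s).
Anesthesia gas delivery interrupted [OR]: union of children's cut sets → 9 cut set(s).
Minimal cut sets: {#2 supply hose offline, B check valve fails}; {#2 supply hose offline, B flowmeter is out}; {#2 supply hose offline, Forward CO2 absorber offline}; {B check valve fails, Pressure regulator offline}; {B flowmeter is out, Pressure regulator offline}; {Forward CO2 absorber offline, Pressure regulator offline}; {Main pipeline inlet failed}; {APL valve is out}; {A O2 cylinder trips, Check valve 2 stuck, Inboard fresh-gas outlet lost, North supply hose 2 lost, Redundant vaporizer stuck, Standby pressure regulator 2 degraded}.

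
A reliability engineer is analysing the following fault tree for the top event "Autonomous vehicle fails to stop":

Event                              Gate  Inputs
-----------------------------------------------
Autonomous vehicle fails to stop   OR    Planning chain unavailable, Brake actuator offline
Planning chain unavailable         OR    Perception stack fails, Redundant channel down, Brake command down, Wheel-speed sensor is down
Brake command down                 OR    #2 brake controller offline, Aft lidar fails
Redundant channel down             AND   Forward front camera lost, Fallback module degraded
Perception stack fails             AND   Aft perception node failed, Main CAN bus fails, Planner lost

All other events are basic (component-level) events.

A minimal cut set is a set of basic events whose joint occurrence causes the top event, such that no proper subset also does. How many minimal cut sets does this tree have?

Perception stack fails [AND]: one cut set from each child combined → 1 × 1 × 1 = 1 cut set(s).
Redundant channel down [AND]: one cut set from each child combined → 1 × 1 = 1 cut set(s).
Brake command down [OR]: union of children's cut sets → 2 cut set(s).
Planning chain unavailable [OR]: union of children's cut sets → 5 cut set(s).
Autonomous vehicle fails to stop [OR]: union of children's cut sets → 6 cut set(s).
Minimal cut sets: {Aft perception node failed, Main CAN bus fails, Planner lost}; {Fallback module degraded, Forward front camera lost}; {#2 brake controller offline}; {Aft lidar fails}; {Wheel-speed sensor is down}; {Brake actuator offline}.

6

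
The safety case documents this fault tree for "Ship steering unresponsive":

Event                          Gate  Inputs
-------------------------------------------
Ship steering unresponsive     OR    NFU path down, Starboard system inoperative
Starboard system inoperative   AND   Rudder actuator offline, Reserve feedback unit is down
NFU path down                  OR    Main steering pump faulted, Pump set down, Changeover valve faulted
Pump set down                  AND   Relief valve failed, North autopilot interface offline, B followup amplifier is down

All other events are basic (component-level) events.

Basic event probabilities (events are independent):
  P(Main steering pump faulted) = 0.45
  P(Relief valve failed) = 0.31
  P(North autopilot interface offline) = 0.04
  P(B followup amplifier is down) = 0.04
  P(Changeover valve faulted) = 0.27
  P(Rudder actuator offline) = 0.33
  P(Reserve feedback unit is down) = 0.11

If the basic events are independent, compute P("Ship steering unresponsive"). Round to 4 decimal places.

P(Pump set down) [AND] = 0.31 × 0.04 × 0.04 = 0.000496
P(NFU path down) [OR] = 1 − (1−0.45) × (1−0.000496) × (1−0.27) = 0.598699
P(Starboard system inoperative) [AND] = 0.33 × 0.11 = 0.036300
P(Ship steering unresponsive) [OR] = 1 − (1−0.598699) × (1−0.036300) = 0.613266
Rounded to 4 decimal places: P(Ship steering unresponsive) ≈ 0.6133.

0.6133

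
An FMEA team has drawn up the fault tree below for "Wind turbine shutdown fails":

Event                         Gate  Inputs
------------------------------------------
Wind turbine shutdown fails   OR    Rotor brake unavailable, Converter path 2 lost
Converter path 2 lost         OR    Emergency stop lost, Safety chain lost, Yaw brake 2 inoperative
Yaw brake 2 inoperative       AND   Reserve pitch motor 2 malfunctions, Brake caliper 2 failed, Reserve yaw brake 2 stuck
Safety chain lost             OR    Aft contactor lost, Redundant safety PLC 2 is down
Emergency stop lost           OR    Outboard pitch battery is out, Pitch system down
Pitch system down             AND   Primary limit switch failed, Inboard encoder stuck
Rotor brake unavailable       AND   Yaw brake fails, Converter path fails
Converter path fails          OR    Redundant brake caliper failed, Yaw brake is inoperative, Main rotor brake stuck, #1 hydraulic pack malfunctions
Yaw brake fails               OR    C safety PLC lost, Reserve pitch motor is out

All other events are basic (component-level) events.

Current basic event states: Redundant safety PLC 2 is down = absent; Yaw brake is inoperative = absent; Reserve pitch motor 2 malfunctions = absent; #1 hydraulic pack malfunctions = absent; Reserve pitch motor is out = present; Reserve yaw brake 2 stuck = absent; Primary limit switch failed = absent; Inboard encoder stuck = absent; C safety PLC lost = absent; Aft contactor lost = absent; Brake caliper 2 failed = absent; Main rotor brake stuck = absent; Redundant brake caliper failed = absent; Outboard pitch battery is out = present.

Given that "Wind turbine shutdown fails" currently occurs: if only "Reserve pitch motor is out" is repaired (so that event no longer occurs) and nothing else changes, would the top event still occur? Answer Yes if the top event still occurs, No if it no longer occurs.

Yes

Counterfactual: set "Reserve pitch motor is out" to not occurred.
Yaw brake fails [OR]: C safety PLC lost=not, Reserve pitch motor is out=not → no input occurs → does not occur.
Converter path fails [OR]: Redundant brake caliper failed=not, Yaw brake is inoperative=not, Main rotor brake stuck=not, #1 hydraulic pack malfunctions=not → no input occurs → does not occur.
Rotor brake unavailable [AND]: Yaw brake fails=not, Converter path fails=not → not all inputs occur → does not occur.
Pitch system down [AND]: Primary limit switch failed=not, Inboard encoder stuck=not → not all inputs occur → does not occur.
Emergency stop lost [OR]: Outboard pitch battery is out=occurs, Pitch system down=not → at least one input occurs → occurs.
Safety chain lost [OR]: Aft contactor lost=not, Redundant safety PLC 2 is down=not → no input occurs → does not occur.
Yaw brake 2 inoperative [AND]: Reserve pitch motor 2 malfunctions=not, Brake caliper 2 failed=not, Reserve yaw brake 2 stuck=not → not all inputs occur → does not occur.
Converter path 2 lost [OR]: Emergency stop lost=occurs, Safety chain lost=not, Yaw brake 2 inoperative=not → at least one input occurs → occurs.
Wind turbine shutdown fails [OR]: Rotor brake unavailable=not, Converter path 2 lost=occurs → at least one input occurs → occurs.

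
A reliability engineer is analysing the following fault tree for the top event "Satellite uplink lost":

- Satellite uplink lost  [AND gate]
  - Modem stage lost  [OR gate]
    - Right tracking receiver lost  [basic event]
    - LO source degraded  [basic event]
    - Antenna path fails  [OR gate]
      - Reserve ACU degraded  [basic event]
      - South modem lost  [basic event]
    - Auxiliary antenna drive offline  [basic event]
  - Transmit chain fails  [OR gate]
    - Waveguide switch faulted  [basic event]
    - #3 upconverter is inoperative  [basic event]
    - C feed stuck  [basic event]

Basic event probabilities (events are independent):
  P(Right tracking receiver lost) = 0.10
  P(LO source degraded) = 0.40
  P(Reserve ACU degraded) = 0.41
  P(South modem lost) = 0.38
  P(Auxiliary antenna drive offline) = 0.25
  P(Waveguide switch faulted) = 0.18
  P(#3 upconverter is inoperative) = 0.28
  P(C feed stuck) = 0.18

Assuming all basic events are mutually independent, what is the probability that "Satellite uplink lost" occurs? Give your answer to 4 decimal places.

0.4394

P(Antenna path fails) [OR] = 1 − (1−0.41) × (1−0.38) = 0.634200
P(Modem stage lost) [OR] = 1 − (1−0.10) × (1−0.40) × (1−0.634200) × (1−0.25) = 0.851851
P(Transmit chain fails) [OR] = 1 − (1−0.18) × (1−0.28) × (1−0.18) = 0.515872
P(Satellite uplink lost) [AND] = 0.851851 × 0.515872 = 0.439446
Rounded to 4 decimal places: P(Satellite uplink lost) ≈ 0.4394.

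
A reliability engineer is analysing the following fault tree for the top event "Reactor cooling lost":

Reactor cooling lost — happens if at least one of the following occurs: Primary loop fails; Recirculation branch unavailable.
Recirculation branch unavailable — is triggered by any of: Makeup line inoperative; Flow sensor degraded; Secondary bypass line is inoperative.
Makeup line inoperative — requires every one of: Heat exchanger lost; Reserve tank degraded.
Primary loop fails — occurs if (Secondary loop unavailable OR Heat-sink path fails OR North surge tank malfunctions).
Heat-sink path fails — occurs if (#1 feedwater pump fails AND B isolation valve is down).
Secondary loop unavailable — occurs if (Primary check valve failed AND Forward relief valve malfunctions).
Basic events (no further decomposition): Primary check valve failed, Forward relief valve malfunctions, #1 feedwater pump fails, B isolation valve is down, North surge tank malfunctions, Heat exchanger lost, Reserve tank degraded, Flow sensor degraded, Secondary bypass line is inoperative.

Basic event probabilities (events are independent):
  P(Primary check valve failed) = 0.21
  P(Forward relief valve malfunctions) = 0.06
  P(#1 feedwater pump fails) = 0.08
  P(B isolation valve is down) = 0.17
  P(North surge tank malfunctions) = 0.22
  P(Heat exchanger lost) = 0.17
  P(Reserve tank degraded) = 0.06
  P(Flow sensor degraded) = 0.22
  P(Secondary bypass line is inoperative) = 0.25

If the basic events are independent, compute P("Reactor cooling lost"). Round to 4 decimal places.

P(Secondary loop unavailable) [AND] = 0.21 × 0.06 = 0.012600
P(Heat-sink path fails) [AND] = 0.08 × 0.17 = 0.013600
P(Primary loop fails) [OR] = 1 − (1−0.012600) × (1−0.013600) × (1−0.22) = 0.240302
P(Makeup line inoperative) [AND] = 0.17 × 0.06 = 0.010200
P(Recirculation branch unavailable) [OR] = 1 − (1−0.010200) × (1−0.22) × (1−0.25) = 0.420967
P(Reactor cooling lost) [OR] = 1 − (1−0.240302) × (1−0.420967) = 0.560110
Rounded to 4 decimal places: P(Reactor cooling lost) ≈ 0.5601.

0.5601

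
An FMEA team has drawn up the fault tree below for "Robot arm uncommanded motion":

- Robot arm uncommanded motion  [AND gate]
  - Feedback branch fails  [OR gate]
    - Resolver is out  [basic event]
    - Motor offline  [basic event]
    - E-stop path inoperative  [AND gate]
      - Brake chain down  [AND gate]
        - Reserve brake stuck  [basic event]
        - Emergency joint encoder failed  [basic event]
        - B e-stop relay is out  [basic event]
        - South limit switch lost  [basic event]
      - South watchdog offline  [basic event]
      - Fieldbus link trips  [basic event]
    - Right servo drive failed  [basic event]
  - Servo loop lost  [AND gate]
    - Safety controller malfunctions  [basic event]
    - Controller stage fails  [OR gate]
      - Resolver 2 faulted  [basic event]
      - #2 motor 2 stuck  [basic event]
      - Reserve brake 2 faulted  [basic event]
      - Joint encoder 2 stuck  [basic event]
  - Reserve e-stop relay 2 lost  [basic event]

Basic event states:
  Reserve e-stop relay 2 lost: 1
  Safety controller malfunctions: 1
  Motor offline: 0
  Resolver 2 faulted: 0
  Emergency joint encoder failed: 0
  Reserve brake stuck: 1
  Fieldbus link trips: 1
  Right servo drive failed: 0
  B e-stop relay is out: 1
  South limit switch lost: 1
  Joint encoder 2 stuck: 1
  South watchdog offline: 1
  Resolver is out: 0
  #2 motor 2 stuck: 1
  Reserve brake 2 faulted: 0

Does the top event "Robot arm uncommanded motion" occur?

Brake chain down [AND]: Reserve brake stuck=occurs, Emergency joint encoder failed=not, B e-stop relay is out=occurs, South limit switch lost=occurs → not all inputs occur → does not occur.
E-stop path inoperative [AND]: Brake chain down=not, South watchdog offline=occurs, Fieldbus link trips=occurs → not all inputs occur → does not occur.
Feedback branch fails [OR]: Resolver is out=not, Motor offline=not, E-stop path inoperative=not, Right servo drive failed=not → no input occurs → does not occur.
Controller stage fails [OR]: Resolver 2 faulted=not, #2 motor 2 stuck=occurs, Reserve brake 2 faulted=not, Joint encoder 2 stuck=occurs → at least one input occurs → occurs.
Servo loop lost [AND]: Safety controller malfunctions=occurs, Controller stage fails=occurs → all inputs occur → occurs.
Robot arm uncommanded motion [AND]: Feedback branch fails=not, Servo loop lost=occurs, Reserve e-stop relay 2 lost=occurs → not all inputs occur → does not occur.

No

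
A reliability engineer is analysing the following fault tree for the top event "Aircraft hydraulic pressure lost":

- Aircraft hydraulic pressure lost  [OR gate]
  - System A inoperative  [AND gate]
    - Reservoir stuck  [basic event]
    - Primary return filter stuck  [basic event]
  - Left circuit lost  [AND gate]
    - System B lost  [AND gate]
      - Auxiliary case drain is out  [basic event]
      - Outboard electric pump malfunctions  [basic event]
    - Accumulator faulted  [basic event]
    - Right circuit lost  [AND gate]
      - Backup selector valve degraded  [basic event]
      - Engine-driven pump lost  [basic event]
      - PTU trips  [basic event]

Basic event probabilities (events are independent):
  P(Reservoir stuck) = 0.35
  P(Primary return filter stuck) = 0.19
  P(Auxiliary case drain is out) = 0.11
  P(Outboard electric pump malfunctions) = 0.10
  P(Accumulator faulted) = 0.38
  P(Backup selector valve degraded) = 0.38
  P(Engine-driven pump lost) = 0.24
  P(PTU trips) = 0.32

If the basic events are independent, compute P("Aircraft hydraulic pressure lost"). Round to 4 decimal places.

P(System A inoperative) [AND] = 0.35 × 0.19 = 0.066500
P(System B lost) [AND] = 0.11 × 0.10 = 0.011000
P(Right circuit lost) [AND] = 0.38 × 0.24 × 0.32 = 0.029184
P(Left circuit lost) [AND] = 0.011000 × 0.38 × 0.029184 = 0.000122
P(Aircraft hydraulic pressure lost) [OR] = 1 − (1−0.066500) × (1−0.000122) = 0.066614
Rounded to 4 decimal places: P(Aircraft hydraulic pressure lost) ≈ 0.0666.

0.0666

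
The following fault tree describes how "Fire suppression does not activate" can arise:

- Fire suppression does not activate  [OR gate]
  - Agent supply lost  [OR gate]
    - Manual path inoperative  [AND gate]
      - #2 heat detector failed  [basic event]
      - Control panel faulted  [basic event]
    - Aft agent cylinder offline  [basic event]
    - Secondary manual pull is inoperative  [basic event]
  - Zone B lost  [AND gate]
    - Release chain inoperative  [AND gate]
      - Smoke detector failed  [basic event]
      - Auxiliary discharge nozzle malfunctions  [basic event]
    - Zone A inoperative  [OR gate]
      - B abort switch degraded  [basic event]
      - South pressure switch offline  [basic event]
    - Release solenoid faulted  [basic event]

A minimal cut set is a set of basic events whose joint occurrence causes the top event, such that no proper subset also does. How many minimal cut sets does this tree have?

5

Manual path inoperative [AND]: one cut set from each child combined → 1 × 1 = 1 cut set(s).
Agent supply lost [OR]: union of children's cut sets → 3 cut set(s).
Release chain inoperative [AND]: one cut set from each child combined → 1 × 1 = 1 cut set(s).
Zone A inoperative [OR]: union of children's cut sets → 2 cut set(s).
Zone B lost [AND]: one cut set from each child combined → 1 × 2 × 1 = 2 cut set(s).
Fire suppression does not activate [OR]: union of children's cut sets → 5 cut set(s).
Minimal cut sets: {#2 heat detector failed, Control panel faulted}; {Aft agent cylinder offline}; {Secondary manual pull is inoperative}; {Auxiliary discharge nozzle malfunctions, B abort switch degraded, Release solenoid faulted, Smoke detector failed}; {Auxiliary discharge nozzle malfunctions, Release solenoid faulted, Smoke detector failed, South pressure switch offline}.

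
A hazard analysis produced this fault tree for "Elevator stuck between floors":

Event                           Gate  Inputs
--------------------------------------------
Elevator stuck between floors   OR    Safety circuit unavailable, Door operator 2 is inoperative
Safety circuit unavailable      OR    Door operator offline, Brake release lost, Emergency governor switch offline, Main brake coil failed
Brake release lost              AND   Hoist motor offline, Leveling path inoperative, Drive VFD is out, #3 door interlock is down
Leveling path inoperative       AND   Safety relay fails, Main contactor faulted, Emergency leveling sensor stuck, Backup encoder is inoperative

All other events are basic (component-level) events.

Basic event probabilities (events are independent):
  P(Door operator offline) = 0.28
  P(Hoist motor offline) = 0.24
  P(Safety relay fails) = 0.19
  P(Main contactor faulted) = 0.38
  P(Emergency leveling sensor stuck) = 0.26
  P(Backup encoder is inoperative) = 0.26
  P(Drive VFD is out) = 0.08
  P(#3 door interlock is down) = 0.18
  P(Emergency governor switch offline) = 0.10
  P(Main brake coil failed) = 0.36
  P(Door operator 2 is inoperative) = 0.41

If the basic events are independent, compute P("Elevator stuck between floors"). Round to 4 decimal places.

P(Leveling path inoperative) [AND] = 0.19 × 0.38 × 0.26 × 0.26 = 0.004881
P(Brake release lost) [AND] = 0.24 × 0.004881 × 0.08 × 0.18 = 0.000017
P(Safety circuit unavailable) [OR] = 1 − (1−0.28) × (1−0.000017) × (1−0.10) × (1−0.36) = 0.585287
P(Elevator stuck between floors) [OR] = 1 − (1−0.585287) × (1−0.41) = 0.755319
Rounded to 4 decimal places: P(Elevator stuck between floors) ≈ 0.7553.

0.7553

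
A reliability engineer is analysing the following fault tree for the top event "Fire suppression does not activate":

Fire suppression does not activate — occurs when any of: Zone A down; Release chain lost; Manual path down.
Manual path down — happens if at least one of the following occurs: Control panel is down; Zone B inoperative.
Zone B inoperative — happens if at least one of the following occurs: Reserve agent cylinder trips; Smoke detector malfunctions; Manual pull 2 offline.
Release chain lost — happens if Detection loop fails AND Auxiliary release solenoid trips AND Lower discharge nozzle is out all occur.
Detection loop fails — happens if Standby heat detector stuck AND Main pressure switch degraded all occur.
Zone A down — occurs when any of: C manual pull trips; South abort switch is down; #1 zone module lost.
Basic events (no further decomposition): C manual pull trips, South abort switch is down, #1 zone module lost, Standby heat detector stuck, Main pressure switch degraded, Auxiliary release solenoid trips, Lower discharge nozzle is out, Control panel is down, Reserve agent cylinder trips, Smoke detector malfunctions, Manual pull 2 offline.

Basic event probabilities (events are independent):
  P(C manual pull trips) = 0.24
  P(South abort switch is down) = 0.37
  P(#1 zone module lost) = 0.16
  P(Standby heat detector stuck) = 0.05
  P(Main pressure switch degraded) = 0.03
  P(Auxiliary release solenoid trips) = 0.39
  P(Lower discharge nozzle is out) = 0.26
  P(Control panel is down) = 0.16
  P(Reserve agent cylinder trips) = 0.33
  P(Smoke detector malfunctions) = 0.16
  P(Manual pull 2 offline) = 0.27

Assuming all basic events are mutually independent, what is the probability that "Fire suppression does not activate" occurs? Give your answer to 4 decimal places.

0.8612

P(Zone A down) [OR] = 1 − (1−0.24) × (1−0.37) × (1−0.16) = 0.597808
P(Detection loop fails) [AND] = 0.05 × 0.03 = 0.001500
P(Release chain lost) [AND] = 0.001500 × 0.39 × 0.26 = 0.000152
P(Zone B inoperative) [OR] = 1 − (1−0.33) × (1−0.16) × (1−0.27) = 0.589156
P(Manual path down) [OR] = 1 − (1−0.16) × (1−0.589156) = 0.654891
P(Fire suppression does not activate) [OR] = 1 − (1−0.597808) × (1−0.000152) × (1−0.654891) = 0.861221
Rounded to 4 decimal places: P(Fire suppression does not activate) ≈ 0.8612.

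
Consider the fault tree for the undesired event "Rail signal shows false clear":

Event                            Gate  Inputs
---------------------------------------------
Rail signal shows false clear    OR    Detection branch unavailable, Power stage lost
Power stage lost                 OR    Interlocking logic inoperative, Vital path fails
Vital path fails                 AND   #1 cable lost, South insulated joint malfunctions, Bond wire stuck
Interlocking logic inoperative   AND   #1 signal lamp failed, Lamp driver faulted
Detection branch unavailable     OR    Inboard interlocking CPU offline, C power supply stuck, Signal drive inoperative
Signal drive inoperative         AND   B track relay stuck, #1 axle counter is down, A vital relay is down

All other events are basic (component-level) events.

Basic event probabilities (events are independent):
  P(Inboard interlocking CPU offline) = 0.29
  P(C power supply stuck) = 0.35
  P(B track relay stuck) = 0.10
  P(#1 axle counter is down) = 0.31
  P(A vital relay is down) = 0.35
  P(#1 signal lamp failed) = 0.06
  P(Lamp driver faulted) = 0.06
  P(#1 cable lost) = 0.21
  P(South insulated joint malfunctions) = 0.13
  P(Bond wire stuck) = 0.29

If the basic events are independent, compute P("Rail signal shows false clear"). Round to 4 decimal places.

0.5488

P(Signal drive inoperative) [AND] = 0.10 × 0.31 × 0.35 = 0.010850
P(Detection branch unavailable) [OR] = 1 − (1−0.29) × (1−0.35) × (1−0.010850) = 0.543507
P(Interlocking logic inoperative) [AND] = 0.06 × 0.06 = 0.003600
P(Vital path fails) [AND] = 0.21 × 0.13 × 0.29 = 0.007917
P(Power stage lost) [OR] = 1 − (1−0.003600) × (1−0.007917) = 0.011488
P(Rail signal shows false clear) [OR] = 1 − (1−0.543507) × (1−0.011488) = 0.548751
Rounded to 4 decimal places: P(Rail signal shows false clear) ≈ 0.5488.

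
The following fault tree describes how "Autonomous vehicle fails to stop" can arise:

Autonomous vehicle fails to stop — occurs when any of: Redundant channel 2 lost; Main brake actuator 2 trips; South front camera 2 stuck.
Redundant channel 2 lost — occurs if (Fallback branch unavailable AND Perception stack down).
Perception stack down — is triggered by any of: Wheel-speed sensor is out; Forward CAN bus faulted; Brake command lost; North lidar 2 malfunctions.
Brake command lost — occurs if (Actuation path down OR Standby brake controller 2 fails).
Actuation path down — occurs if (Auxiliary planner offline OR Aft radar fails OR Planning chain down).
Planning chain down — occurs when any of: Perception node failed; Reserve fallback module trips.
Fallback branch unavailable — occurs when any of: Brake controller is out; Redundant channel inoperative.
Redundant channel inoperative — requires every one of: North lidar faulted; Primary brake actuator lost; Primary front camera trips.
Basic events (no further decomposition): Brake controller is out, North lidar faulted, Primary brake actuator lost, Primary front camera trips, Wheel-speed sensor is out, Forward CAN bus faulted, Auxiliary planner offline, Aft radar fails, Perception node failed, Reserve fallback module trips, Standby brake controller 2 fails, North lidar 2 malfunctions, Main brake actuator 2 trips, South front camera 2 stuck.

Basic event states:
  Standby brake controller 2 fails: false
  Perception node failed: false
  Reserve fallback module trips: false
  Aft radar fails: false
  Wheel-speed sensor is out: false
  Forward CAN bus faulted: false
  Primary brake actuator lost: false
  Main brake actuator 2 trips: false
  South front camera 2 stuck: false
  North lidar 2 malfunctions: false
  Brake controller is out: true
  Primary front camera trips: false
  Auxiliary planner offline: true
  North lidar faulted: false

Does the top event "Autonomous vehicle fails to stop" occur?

Yes

Redundant channel inoperative [AND]: North lidar faulted=not, Primary brake actuator lost=not, Primary front camera trips=not → not all inputs occur → does not occur.
Fallback branch unavailable [OR]: Brake controller is out=occurs, Redundant channel inoperative=not → at least one input occurs → occurs.
Planning chain down [OR]: Perception node failed=not, Reserve fallback module trips=not → no input occurs → does not occur.
Actuation path down [OR]: Auxiliary planner offline=occurs, Aft radar fails=not, Planning chain down=not → at least one input occurs → occurs.
Brake command lost [OR]: Actuation path down=occurs, Standby brake controller 2 fails=not → at least one input occurs → occurs.
Perception stack down [OR]: Wheel-speed sensor is out=not, Forward CAN bus faulted=not, Brake command lost=occurs, North lidar 2 malfunctions=not → at least one input occurs → occurs.
Redundant channel 2 lost [AND]: Fallback branch unavailable=occurs, Perception stack down=occurs → all inputs occur → occurs.
Autonomous vehicle fails to stop [OR]: Redundant channel 2 lost=occurs, Main brake actuator 2 trips=not, South front camera 2 stuck=not → at least one input occurs → occurs.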